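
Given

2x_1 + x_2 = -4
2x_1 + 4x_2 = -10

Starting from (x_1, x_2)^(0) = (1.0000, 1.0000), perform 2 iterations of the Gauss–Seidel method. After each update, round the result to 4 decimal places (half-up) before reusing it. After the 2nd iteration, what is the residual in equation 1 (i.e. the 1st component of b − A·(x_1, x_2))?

Iteration 1:
  x_1 = (-4 - (1)·1.0000) / (2) = -2.5000
  x_2 = (-10 - (2)·-2.5000) / (4) = -1.2500
Iteration 2:
  x_1 = (-4 - (1)·-1.2500) / (2) = -1.3750
  x_2 = (-10 - (2)·-1.3750) / (4) = -1.8125
Residual b − A·x = (0.5625, 0.0000)

0.5625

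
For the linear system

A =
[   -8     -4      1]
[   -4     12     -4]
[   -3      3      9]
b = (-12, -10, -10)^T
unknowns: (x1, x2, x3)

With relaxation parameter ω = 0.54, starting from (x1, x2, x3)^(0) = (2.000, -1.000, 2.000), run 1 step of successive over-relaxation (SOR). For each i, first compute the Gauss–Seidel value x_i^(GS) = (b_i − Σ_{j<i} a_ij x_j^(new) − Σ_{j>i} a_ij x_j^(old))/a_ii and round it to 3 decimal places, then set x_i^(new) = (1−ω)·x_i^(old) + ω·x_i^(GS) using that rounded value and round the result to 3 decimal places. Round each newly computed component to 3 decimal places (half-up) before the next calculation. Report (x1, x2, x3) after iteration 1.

Iteration 1:
  x1: GS value = (-12 - (-4)·-1.000 - (1)·2.000) / (-8) = 2.250;  x1 ← (1−ω)·2.000 + ω·2.250 = 2.135
  x2: GS value = (-10 - (-4)·2.135 - (-4)·2.000) / (12) = 0.545;  x2 ← (1−ω)·-1.000 + ω·0.545 = -0.166
  x3: GS value = (-10 - (-3)·2.135 - (3)·-0.166) / (9) = -0.344;  x3 ← (1−ω)·2.000 + ω·-0.344 = 0.734

(2.135, -0.166, 0.734)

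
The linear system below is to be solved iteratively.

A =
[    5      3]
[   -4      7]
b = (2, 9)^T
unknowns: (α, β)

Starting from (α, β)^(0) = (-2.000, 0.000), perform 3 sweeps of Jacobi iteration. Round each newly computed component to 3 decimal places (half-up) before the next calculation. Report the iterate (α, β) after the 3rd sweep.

(-0.508, 1.465)

Iteration 1:
  α = (2 - (3)·0.000) / (5) = 0.400
  β = (9 - (-4)·-2.000) / (7) = 0.143
Iteration 2:
  α = (2 - (3)·0.143) / (5) = 0.314
  β = (9 - (-4)·0.400) / (7) = 1.514
Iteration 3:
  α = (2 - (3)·1.514) / (5) = -0.508
  β = (9 - (-4)·0.314) / (7) = 1.465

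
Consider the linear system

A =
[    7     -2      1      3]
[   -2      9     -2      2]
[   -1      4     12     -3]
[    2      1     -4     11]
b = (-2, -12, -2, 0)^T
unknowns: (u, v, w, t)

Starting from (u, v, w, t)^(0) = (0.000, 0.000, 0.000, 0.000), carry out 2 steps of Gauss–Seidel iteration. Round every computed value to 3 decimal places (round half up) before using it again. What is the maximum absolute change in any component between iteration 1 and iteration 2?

0.558

Iteration 1:
  u = (-2 - (-2)·0.000 - (1)·0.000 - (3)·0.000) / (7) = -0.286
  v = (-12 - (-2)·-0.286 - (-2)·0.000 - (2)·0.000) / (9) = -1.397
  w = (-2 - (-1)·-0.286 - (4)·-1.397 - (-3)·0.000) / (12) = 0.275
  t = (0 - (2)·-0.286 - (1)·-1.397 - (-4)·0.275) / (11) = 0.279
Iteration 2:
  u = (-2 - (-2)·-1.397 - (1)·0.275 - (3)·0.279) / (7) = -0.844
  v = (-12 - (-2)·-0.844 - (-2)·0.275 - (2)·0.279) / (9) = -1.522
  w = (-2 - (-1)·-0.844 - (4)·-1.522 - (-3)·0.279) / (12) = 0.340
  t = (0 - (2)·-0.844 - (1)·-1.522 - (-4)·0.340) / (11) = 0.415
Change: (-0.558, -0.125, 0.065, 0.136) → max |·| = 0.558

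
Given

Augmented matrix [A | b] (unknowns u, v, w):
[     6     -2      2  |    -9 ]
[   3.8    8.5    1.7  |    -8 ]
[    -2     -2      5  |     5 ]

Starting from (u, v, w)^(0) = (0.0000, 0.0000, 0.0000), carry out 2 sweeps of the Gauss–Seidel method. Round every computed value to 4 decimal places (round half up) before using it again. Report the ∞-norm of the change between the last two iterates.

Iteration 1:
  u = (-9 - (-2)·0.0000 - (2)·0.0000) / (6) = -1.5000
  v = (-8 - (3.8)·-1.5000 - (1.7)·0.0000) / (8.5) = -0.2706
  w = (5 - (-2)·-1.5000 - (-2)·-0.2706) / (5) = 0.2918
Iteration 2:
  u = (-9 - (-2)·-0.2706 - (2)·0.2918) / (6) = -1.6875
  v = (-8 - (3.8)·-1.6875 - (1.7)·0.2918) / (8.5) = -0.2451
  w = (5 - (-2)·-1.6875 - (-2)·-0.2451) / (5) = 0.2270
Change: (-0.1875, 0.0255, -0.0648) → max |·| = 0.1875

0.1875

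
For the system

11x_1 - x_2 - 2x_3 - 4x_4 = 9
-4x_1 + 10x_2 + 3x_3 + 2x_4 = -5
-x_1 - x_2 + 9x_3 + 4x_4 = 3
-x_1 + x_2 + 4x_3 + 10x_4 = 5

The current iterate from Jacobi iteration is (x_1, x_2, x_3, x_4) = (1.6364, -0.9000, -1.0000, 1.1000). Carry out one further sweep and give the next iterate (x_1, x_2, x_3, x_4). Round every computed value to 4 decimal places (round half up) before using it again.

One sweep:
  x_1 = (9 - (-1)·-0.9000 - (-2)·-1.0000 - (-4)·1.1000) / (11) = 0.9545
  x_2 = (-5 - (-4)·1.6364 - (3)·-1.0000 - (2)·1.1000) / (10) = 0.2346
  x_3 = (3 - (-1)·1.6364 - (-1)·-0.9000 - (4)·1.1000) / (9) = -0.0737
  x_4 = (5 - (-1)·1.6364 - (1)·-0.9000 - (4)·-1.0000) / (10) = 1.1536

(0.9545, 0.2346, -0.0737, 1.1536)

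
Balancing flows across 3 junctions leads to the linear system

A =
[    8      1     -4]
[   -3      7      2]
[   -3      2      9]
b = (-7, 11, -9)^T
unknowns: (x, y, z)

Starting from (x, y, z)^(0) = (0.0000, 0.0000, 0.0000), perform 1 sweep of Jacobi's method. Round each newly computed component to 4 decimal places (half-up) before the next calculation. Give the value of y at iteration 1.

Iteration 1:
  x = (-7 - (1)·0.0000 - (-4)·0.0000) / (8) = -0.8750
  y = (11 - (-3)·0.0000 - (2)·0.0000) / (7) = 1.5714
  z = (-9 - (-3)·0.0000 - (2)·0.0000) / (9) = -1.0000

1.5714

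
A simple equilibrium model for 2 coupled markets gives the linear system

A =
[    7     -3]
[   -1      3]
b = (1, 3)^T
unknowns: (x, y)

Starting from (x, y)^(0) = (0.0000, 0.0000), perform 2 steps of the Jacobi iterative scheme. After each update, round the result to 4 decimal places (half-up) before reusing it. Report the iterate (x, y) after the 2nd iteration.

(0.5714, 1.0476)

Iteration 1:
  x = (1 - (-3)·0.0000) / (7) = 0.1429
  y = (3 - (-1)·0.0000) / (3) = 1.0000
Iteration 2:
  x = (1 - (-3)·1.0000) / (7) = 0.5714
  y = (3 - (-1)·0.1429) / (3) = 1.0476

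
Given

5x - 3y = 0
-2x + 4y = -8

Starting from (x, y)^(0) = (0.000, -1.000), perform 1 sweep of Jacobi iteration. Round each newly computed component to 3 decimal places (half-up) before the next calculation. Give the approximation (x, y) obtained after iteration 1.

(-0.600, -2.000)

Iteration 1:
  x = (0 - (-3)·-1.000) / (5) = -0.600
  y = (-8 - (-2)·0.000) / (4) = -2.000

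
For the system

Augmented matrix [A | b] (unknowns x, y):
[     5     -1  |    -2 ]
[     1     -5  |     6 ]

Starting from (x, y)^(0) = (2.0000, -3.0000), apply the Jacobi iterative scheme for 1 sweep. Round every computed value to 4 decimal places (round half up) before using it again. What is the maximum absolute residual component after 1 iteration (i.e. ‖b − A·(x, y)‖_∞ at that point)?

3.0000

Iteration 1:
  x = (-2 - (-1)·-3.0000) / (5) = -1.0000
  y = (6 - (1)·2.0000) / (-5) = -0.8000
Residual b − A·x = (2.2000, 3.0000); ∞-norm = 3.0000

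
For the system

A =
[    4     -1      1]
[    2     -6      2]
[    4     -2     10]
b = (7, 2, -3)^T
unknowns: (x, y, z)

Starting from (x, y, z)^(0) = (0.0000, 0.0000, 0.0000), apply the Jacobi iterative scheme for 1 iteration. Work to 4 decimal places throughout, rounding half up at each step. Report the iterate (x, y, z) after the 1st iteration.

Iteration 1:
  x = (7 - (-1)·0.0000 - (1)·0.0000) / (4) = 1.7500
  y = (2 - (2)·0.0000 - (2)·0.0000) / (-6) = -0.3333
  z = (-3 - (4)·0.0000 - (-2)·0.0000) / (10) = -0.3000

(1.7500, -0.3333, -0.3000)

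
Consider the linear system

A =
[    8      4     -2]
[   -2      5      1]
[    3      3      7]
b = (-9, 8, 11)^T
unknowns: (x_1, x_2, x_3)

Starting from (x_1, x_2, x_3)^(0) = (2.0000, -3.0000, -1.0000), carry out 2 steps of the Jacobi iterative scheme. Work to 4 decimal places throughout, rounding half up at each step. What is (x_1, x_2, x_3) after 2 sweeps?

(-1.9250, 1.2500, 0.4036)

Iteration 1:
  x_1 = (-9 - (4)·-3.0000 - (-2)·-1.0000) / (8) = 0.1250
  x_2 = (8 - (-2)·2.0000 - (1)·-1.0000) / (5) = 2.6000
  x_3 = (11 - (3)·2.0000 - (3)·-3.0000) / (7) = 2.0000
Iteration 2:
  x_1 = (-9 - (4)·2.6000 - (-2)·2.0000) / (8) = -1.9250
  x_2 = (8 - (-2)·0.1250 - (1)·2.0000) / (5) = 1.2500
  x_3 = (11 - (3)·0.1250 - (3)·2.6000) / (7) = 0.4036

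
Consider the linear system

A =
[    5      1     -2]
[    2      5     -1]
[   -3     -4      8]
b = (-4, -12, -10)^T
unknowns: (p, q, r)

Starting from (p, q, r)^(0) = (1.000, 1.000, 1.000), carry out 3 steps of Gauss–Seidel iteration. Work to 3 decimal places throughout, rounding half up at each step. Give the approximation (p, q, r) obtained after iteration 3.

Iteration 1:
  p = (-4 - (1)·1.000 - (-2)·1.000) / (5) = -0.600
  q = (-12 - (2)·-0.600 - (-1)·1.000) / (5) = -1.960
  r = (-10 - (-3)·-0.600 - (-4)·-1.960) / (8) = -2.455
Iteration 2:
  p = (-4 - (1)·-1.960 - (-2)·-2.455) / (5) = -1.390
  q = (-12 - (2)·-1.390 - (-1)·-2.455) / (5) = -2.335
  r = (-10 - (-3)·-1.390 - (-4)·-2.335) / (8) = -2.939
Iteration 3:
  p = (-4 - (1)·-2.335 - (-2)·-2.939) / (5) = -1.509
  q = (-12 - (2)·-1.509 - (-1)·-2.939) / (5) = -2.384
  r = (-10 - (-3)·-1.509 - (-4)·-2.384) / (8) = -3.008

(-1.509, -2.384, -3.008)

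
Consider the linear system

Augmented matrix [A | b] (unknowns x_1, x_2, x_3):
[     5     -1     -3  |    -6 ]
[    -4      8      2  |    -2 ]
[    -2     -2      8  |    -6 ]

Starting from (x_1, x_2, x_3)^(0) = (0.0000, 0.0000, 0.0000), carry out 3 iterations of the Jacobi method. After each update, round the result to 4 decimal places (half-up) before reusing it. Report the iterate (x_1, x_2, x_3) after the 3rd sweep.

Iteration 1:
  x_1 = (-6 - (-1)·0.0000 - (-3)·0.0000) / (5) = -1.2000
  x_2 = (-2 - (-4)·0.0000 - (2)·0.0000) / (8) = -0.2500
  x_3 = (-6 - (-2)·0.0000 - (-2)·0.0000) / (8) = -0.7500
Iteration 2:
  x_1 = (-6 - (-1)·-0.2500 - (-3)·-0.7500) / (5) = -1.7000
  x_2 = (-2 - (-4)·-1.2000 - (2)·-0.7500) / (8) = -0.6625
  x_3 = (-6 - (-2)·-1.2000 - (-2)·-0.2500) / (8) = -1.1125
Iteration 3:
  x_1 = (-6 - (-1)·-0.6625 - (-3)·-1.1125) / (5) = -2.0000
  x_2 = (-2 - (-4)·-1.7000 - (2)·-1.1125) / (8) = -0.8219
  x_3 = (-6 - (-2)·-1.7000 - (-2)·-0.6625) / (8) = -1.3406

(-2.0000, -0.8219, -1.3406)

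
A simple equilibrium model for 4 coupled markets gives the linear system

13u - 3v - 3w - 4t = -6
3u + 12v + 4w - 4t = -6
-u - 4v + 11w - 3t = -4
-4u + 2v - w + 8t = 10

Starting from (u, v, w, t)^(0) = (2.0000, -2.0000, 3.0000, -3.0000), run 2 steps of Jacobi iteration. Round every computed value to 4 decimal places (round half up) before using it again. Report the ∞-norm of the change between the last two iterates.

4.4059

Iteration 1:
  u = (-6 - (-3)·-2.0000 - (-3)·3.0000 - (-4)·-3.0000) / (13) = -1.1538
  v = (-6 - (3)·2.0000 - (4)·3.0000 - (-4)·-3.0000) / (12) = -3.0000
  w = (-4 - (-1)·2.0000 - (-4)·-2.0000 - (-3)·-3.0000) / (11) = -1.7273
  t = (10 - (-4)·2.0000 - (2)·-2.0000 - (-1)·3.0000) / (8) = 3.1250
Iteration 2:
  u = (-6 - (-3)·-3.0000 - (-3)·-1.7273 - (-4)·3.1250) / (13) = -0.5909
  v = (-6 - (3)·-1.1538 - (4)·-1.7273 - (-4)·3.1250) / (12) = 1.4059
  w = (-4 - (-1)·-1.1538 - (-4)·-3.0000 - (-3)·3.1250) / (11) = -0.7072
  t = (10 - (-4)·-1.1538 - (2)·-3.0000 - (-1)·-1.7273) / (8) = 1.2072
Change: (0.5629, 4.4059, 1.0201, -1.9178) → max |·| = 4.4059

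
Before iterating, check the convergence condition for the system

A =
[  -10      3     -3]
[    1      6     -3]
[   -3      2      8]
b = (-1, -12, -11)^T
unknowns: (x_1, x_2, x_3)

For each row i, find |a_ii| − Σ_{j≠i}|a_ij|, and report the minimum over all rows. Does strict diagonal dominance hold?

row 1: |-10| − (3+3) = 4
row 2: |6| − (1+3) = 2
row 3: |8| − (3+2) = 3
minimum over rows = 2 → strictly diagonally dominant (convergence guaranteed)

2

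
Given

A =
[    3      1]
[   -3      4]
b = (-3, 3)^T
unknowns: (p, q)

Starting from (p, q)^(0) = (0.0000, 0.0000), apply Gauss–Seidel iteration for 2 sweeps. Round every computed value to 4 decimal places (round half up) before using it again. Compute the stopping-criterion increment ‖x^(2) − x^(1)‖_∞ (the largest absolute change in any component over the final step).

Iteration 1:
  p = (-3 - (1)·0.0000) / (3) = -1.0000
  q = (3 - (-3)·-1.0000) / (4) = 0.0000
Iteration 2:
  p = (-3 - (1)·0.0000) / (3) = -1.0000
  q = (3 - (-3)·-1.0000) / (4) = 0.0000
Change: (0.0000, 0.0000) → max |·| = 0.0000

0.0000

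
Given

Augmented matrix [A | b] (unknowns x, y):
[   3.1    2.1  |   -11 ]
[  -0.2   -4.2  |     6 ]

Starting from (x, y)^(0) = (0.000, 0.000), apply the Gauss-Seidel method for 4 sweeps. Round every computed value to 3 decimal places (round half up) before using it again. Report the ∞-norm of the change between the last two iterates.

0.002

Iteration 1:
  x = (-11 - (2.1)·0.000) / (3.1) = -3.548
  y = (6 - (-0.2)·-3.548) / (-4.2) = -1.260
Iteration 2:
  x = (-11 - (2.1)·-1.260) / (3.1) = -2.695
  y = (6 - (-0.2)·-2.695) / (-4.2) = -1.300
Iteration 3:
  x = (-11 - (2.1)·-1.300) / (3.1) = -2.668
  y = (6 - (-0.2)·-2.668) / (-4.2) = -1.302
Iteration 4:
  x = (-11 - (2.1)·-1.302) / (3.1) = -2.666
  y = (6 - (-0.2)·-2.666) / (-4.2) = -1.302
Change: (0.002, 0.000) → max |·| = 0.002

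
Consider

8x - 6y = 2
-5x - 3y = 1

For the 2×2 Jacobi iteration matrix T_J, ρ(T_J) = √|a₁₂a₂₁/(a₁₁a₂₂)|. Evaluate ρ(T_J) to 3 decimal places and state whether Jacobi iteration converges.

1.118

a₁₂a₂₁/(a₁₁a₂₂) = (-6)·(-5) / ((8)·(-3)) = -1.250000
ρ = √|-1.250000| = √1.250000 = 1.118
ρ > 1, so Jacobi diverges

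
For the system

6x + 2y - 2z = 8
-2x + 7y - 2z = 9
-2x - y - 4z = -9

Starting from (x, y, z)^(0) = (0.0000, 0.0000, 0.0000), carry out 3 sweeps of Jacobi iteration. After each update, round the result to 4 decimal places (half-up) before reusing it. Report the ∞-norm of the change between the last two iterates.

Iteration 1:
  x = (8 - (2)·0.0000 - (-2)·0.0000) / (6) = 1.3333
  y = (9 - (-2)·0.0000 - (-2)·0.0000) / (7) = 1.2857
  z = (-9 - (-2)·0.0000 - (-1)·0.0000) / (-4) = 2.2500
Iteration 2:
  x = (8 - (2)·1.2857 - (-2)·2.2500) / (6) = 1.6548
  y = (9 - (-2)·1.3333 - (-2)·2.2500) / (7) = 2.3095
  z = (-9 - (-2)·1.3333 - (-1)·1.2857) / (-4) = 1.2619
Iteration 3:
  x = (8 - (2)·2.3095 - (-2)·1.2619) / (6) = 0.9841
  y = (9 - (-2)·1.6548 - (-2)·1.2619) / (7) = 2.1191
  z = (-9 - (-2)·1.6548 - (-1)·2.3095) / (-4) = 0.8452
Change: (-0.6707, -0.1904, -0.4167) → max |·| = 0.6707

0.6707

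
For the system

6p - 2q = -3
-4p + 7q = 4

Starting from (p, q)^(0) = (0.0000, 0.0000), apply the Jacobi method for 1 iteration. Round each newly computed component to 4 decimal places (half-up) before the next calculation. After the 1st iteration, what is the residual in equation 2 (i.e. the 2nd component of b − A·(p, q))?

Iteration 1:
  p = (-3 - (-2)·0.0000) / (6) = -0.5000
  q = (4 - (-4)·0.0000) / (7) = 0.5714
Residual b − A·x = (1.1428, -1.9998)

-1.9998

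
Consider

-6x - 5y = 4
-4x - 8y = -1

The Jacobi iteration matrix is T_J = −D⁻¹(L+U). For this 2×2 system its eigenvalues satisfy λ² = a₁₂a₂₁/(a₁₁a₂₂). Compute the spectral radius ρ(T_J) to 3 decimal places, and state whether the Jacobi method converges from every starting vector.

0.645

a₁₂a₂₁/(a₁₁a₂₂) = (-5)·(-4) / ((-6)·(-8)) = 0.416667
ρ = √|0.416667| = √0.416667 = 0.645
ρ < 1, so Jacobi converges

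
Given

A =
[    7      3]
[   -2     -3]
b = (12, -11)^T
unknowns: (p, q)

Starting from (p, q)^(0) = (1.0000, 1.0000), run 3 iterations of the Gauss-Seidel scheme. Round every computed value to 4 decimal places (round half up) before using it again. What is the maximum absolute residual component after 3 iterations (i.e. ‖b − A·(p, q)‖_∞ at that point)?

0.4431

Iteration 1:
  p = (12 - (3)·1.0000) / (7) = 1.2857
  q = (-11 - (-2)·1.2857) / (-3) = 2.8095
Iteration 2:
  p = (12 - (3)·2.8095) / (7) = 0.5102
  q = (-11 - (-2)·0.5102) / (-3) = 3.3265
Iteration 3:
  p = (12 - (3)·3.3265) / (7) = 0.2886
  q = (-11 - (-2)·0.2886) / (-3) = 3.4743
Residual b − A·x = (-0.4431, 0.0001); ∞-norm = 0.4431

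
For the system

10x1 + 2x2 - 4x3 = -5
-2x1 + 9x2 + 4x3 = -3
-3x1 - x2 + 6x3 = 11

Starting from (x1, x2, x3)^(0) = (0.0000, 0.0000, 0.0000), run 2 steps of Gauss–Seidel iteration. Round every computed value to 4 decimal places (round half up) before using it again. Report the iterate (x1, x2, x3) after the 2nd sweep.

Iteration 1:
  x1 = (-5 - (2)·0.0000 - (-4)·0.0000) / (10) = -0.5000
  x2 = (-3 - (-2)·-0.5000 - (4)·0.0000) / (9) = -0.4444
  x3 = (11 - (-3)·-0.5000 - (-1)·-0.4444) / (6) = 1.5093
Iteration 2:
  x1 = (-5 - (2)·-0.4444 - (-4)·1.5093) / (10) = 0.1926
  x2 = (-3 - (-2)·0.1926 - (4)·1.5093) / (9) = -0.9613
  x3 = (11 - (-3)·0.1926 - (-1)·-0.9613) / (6) = 1.7694

(0.1926, -0.9613, 1.7694)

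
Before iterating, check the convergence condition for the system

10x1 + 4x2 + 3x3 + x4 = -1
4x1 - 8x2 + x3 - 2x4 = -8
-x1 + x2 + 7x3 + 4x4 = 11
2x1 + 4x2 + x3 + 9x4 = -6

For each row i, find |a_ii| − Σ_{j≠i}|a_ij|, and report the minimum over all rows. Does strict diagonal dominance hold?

1

row 1: |10| − (4+3+1) = 2
row 2: |-8| − (4+1+2) = 1
row 3: |7| − (1+1+4) = 1
row 4: |9| − (2+4+1) = 2
minimum over rows = 1 → strictly diagonally dominant (convergence guaranteed)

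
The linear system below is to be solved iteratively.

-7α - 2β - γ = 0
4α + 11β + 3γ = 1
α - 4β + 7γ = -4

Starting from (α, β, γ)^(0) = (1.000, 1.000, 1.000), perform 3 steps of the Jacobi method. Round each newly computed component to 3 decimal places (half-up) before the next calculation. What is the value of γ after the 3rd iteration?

Iteration 1:
  α = (0 - (-2)·1.000 - (-1)·1.000) / (-7) = -0.429
  β = (1 - (4)·1.000 - (3)·1.000) / (11) = -0.545
  γ = (-4 - (1)·1.000 - (-4)·1.000) / (7) = -0.143
Iteration 2:
  α = (0 - (-2)·-0.545 - (-1)·-0.143) / (-7) = 0.176
  β = (1 - (4)·-0.429 - (3)·-0.143) / (11) = 0.286
  γ = (-4 - (1)·-0.429 - (-4)·-0.545) / (7) = -0.822
Iteration 3:
  α = (0 - (-2)·0.286 - (-1)·-0.822) / (-7) = 0.036
  β = (1 - (4)·0.176 - (3)·-0.822) / (11) = 0.251
  γ = (-4 - (1)·0.176 - (-4)·0.286) / (7) = -0.433

-0.433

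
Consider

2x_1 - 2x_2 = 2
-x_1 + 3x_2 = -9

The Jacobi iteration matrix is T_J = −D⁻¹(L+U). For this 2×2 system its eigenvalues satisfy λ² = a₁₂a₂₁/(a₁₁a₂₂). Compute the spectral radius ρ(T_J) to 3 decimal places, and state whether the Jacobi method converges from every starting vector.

a₁₂a₂₁/(a₁₁a₂₂) = (-2)·(-1) / ((2)·(3)) = 0.333333
ρ = √|0.333333| = √0.333333 = 0.577
ρ < 1, so Jacobi converges

0.577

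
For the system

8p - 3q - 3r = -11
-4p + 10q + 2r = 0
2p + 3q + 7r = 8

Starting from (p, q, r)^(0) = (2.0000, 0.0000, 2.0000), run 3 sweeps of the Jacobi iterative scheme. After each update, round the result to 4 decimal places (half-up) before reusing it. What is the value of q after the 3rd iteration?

-0.6343

Iteration 1:
  p = (-11 - (-3)·0.0000 - (-3)·2.0000) / (8) = -0.6250
  q = (0 - (-4)·2.0000 - (2)·2.0000) / (10) = 0.4000
  r = (8 - (2)·2.0000 - (3)·0.0000) / (7) = 0.5714
Iteration 2:
  p = (-11 - (-3)·0.4000 - (-3)·0.5714) / (8) = -1.0107
  q = (0 - (-4)·-0.6250 - (2)·0.5714) / (10) = -0.3643
  r = (8 - (2)·-0.6250 - (3)·0.4000) / (7) = 1.1500
Iteration 3:
  p = (-11 - (-3)·-0.3643 - (-3)·1.1500) / (8) = -1.0804
  q = (0 - (-4)·-1.0107 - (2)·1.1500) / (10) = -0.6343
  r = (8 - (2)·-1.0107 - (3)·-0.3643) / (7) = 1.5878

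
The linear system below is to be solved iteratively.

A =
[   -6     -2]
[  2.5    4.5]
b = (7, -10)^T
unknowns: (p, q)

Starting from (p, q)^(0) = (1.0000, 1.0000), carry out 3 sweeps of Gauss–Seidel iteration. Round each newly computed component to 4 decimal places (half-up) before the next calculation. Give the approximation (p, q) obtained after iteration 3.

(-0.5562, -1.9132)

Iteration 1:
  p = (7 - (-2)·1.0000) / (-6) = -1.5000
  q = (-10 - (2.5)·-1.5000) / (4.5) = -1.3889
Iteration 2:
  p = (7 - (-2)·-1.3889) / (-6) = -0.7037
  q = (-10 - (2.5)·-0.7037) / (4.5) = -1.8313
Iteration 3:
  p = (7 - (-2)·-1.8313) / (-6) = -0.5562
  q = (-10 - (2.5)·-0.5562) / (4.5) = -1.9132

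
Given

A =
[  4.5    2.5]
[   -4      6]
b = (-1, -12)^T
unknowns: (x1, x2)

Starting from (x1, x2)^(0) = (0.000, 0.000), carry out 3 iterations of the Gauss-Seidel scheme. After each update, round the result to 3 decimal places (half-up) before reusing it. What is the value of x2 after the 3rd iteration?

Iteration 1:
  x1 = (-1 - (2.5)·0.000) / (4.5) = -0.222
  x2 = (-12 - (-4)·-0.222) / (6) = -2.148
Iteration 2:
  x1 = (-1 - (2.5)·-2.148) / (4.5) = 0.971
  x2 = (-12 - (-4)·0.971) / (6) = -1.353
Iteration 3:
  x1 = (-1 - (2.5)·-1.353) / (4.5) = 0.529
  x2 = (-12 - (-4)·0.529) / (6) = -1.647

-1.647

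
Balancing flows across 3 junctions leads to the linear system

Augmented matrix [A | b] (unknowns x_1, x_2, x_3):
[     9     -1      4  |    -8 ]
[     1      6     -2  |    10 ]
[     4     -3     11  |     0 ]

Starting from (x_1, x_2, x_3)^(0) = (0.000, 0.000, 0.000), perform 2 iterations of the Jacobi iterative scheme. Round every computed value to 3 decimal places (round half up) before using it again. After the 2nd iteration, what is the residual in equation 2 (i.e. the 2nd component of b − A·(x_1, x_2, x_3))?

1.370

Iteration 1:
  x_1 = (-8 - (-1)·0.000 - (4)·0.000) / (9) = -0.889
  x_2 = (10 - (1)·0.000 - (-2)·0.000) / (6) = 1.667
  x_3 = (0 - (4)·0.000 - (-3)·0.000) / (11) = 0.000
Iteration 2:
  x_1 = (-8 - (-1)·1.667 - (4)·0.000) / (9) = -0.704
  x_2 = (10 - (1)·-0.889 - (-2)·0.000) / (6) = 1.815
  x_3 = (0 - (4)·-0.889 - (-3)·1.667) / (11) = 0.778
Residual b − A·x = (-2.961, 1.370, -0.297)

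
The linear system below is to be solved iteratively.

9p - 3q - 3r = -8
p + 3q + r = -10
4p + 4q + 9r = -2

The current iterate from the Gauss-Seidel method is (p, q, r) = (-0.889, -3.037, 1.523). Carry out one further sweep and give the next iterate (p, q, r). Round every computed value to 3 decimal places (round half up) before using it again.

One sweep:
  p = (-8 - (-3)·-3.037 - (-3)·1.523) / (9) = -1.394
  q = (-10 - (1)·-1.394 - (1)·1.523) / (3) = -3.376
  r = (-2 - (4)·-1.394 - (4)·-3.376) / (9) = 1.898

(-1.394, -3.376, 1.898)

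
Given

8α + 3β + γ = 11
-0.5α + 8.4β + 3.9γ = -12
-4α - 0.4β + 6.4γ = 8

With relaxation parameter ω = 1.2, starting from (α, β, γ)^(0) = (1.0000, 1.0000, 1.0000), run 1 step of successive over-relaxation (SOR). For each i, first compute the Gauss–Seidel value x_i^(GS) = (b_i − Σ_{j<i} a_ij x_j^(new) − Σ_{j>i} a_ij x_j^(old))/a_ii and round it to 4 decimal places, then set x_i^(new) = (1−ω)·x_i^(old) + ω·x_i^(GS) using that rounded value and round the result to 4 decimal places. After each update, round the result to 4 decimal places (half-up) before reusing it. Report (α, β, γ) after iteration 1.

Iteration 1:
  α: GS value = (11 - (3)·1.0000 - (1)·1.0000) / (8) = 0.8750;  α ← (1−ω)·1.0000 + ω·0.8750 = 0.8500
  β: GS value = (-12 - (-0.5)·0.8500 - (3.9)·1.0000) / (8.4) = -1.8423;  β ← (1−ω)·1.0000 + ω·-1.8423 = -2.4108
  γ: GS value = (8 - (-4)·0.8500 - (-0.4)·-2.4108) / (6.4) = 1.6306;  γ ← (1−ω)·1.0000 + ω·1.6306 = 1.7567

(0.8500, -2.4108, 1.7567)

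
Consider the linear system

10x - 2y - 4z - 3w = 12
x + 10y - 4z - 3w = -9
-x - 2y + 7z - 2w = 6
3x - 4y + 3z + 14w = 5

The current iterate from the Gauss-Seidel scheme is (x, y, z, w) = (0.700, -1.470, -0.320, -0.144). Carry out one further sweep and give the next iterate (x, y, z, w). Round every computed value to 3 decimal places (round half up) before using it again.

(0.735, -1.145, 0.594, -0.255)

One sweep:
  x = (12 - (-2)·-1.470 - (-4)·-0.320 - (-3)·-0.144) / (10) = 0.735
  y = (-9 - (1)·0.735 - (-4)·-0.320 - (-3)·-0.144) / (10) = -1.145
  z = (6 - (-1)·0.735 - (-2)·-1.145 - (-2)·-0.144) / (7) = 0.594
  w = (5 - (3)·0.735 - (-4)·-1.145 - (3)·0.594) / (14) = -0.255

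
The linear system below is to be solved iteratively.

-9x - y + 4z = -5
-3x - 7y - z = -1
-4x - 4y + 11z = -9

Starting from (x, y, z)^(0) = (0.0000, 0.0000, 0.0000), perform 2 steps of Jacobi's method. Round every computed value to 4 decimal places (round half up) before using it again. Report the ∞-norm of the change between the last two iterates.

0.3796

Iteration 1:
  x = (-5 - (-1)·0.0000 - (4)·0.0000) / (-9) = 0.5556
  y = (-1 - (-3)·0.0000 - (-1)·0.0000) / (-7) = 0.1429
  z = (-9 - (-4)·0.0000 - (-4)·0.0000) / (11) = -0.8182
Iteration 2:
  x = (-5 - (-1)·0.1429 - (4)·-0.8182) / (-9) = 0.1760
  y = (-1 - (-3)·0.5556 - (-1)·-0.8182) / (-7) = 0.0216
  z = (-9 - (-4)·0.5556 - (-4)·0.1429) / (11) = -0.5642
Change: (-0.3796, -0.1213, 0.2540) → max |·| = 0.3796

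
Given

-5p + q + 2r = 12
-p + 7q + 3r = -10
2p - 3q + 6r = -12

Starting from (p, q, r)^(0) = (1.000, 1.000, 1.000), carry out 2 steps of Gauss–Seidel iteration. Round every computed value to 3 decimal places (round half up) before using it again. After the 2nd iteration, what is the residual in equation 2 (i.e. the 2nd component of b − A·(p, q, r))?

-3.800

Iteration 1:
  p = (12 - (1)·1.000 - (2)·1.000) / (-5) = -1.800
  q = (-10 - (-1)·-1.800 - (3)·1.000) / (7) = -2.114
  r = (-12 - (2)·-1.800 - (-3)·-2.114) / (6) = -2.457
Iteration 2:
  p = (12 - (1)·-2.114 - (2)·-2.457) / (-5) = -3.806
  q = (-10 - (-1)·-3.806 - (3)·-2.457) / (7) = -0.919
  r = (-12 - (2)·-3.806 - (-3)·-0.919) / (6) = -1.191
Residual b − A·x = (-3.729, -3.800, 0.001)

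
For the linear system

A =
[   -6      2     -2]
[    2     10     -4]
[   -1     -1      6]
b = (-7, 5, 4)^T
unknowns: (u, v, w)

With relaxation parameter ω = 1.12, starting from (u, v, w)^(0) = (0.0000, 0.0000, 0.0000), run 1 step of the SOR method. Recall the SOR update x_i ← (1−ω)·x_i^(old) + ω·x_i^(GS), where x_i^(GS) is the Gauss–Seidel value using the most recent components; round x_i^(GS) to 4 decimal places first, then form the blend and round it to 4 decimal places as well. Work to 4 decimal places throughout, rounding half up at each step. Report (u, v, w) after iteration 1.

(1.3067, 0.2673, 1.0405)

Iteration 1:
  u: GS value = (-7 - (2)·0.0000 - (-2)·0.0000) / (-6) = 1.1667;  u ← (1−ω)·0.0000 + ω·1.1667 = 1.3067
  v: GS value = (5 - (2)·1.3067 - (-4)·0.0000) / (10) = 0.2387;  v ← (1−ω)·0.0000 + ω·0.2387 = 0.2673
  w: GS value = (4 - (-1)·1.3067 - (-1)·0.2673) / (6) = 0.9290;  w ← (1−ω)·0.0000 + ω·0.9290 = 1.0405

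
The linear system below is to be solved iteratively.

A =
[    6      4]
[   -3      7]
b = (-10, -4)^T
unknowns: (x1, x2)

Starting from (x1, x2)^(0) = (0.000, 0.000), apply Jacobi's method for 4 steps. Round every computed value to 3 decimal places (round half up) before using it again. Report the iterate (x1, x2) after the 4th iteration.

Iteration 1:
  x1 = (-10 - (4)·0.000) / (6) = -1.667
  x2 = (-4 - (-3)·0.000) / (7) = -0.571
Iteration 2:
  x1 = (-10 - (4)·-0.571) / (6) = -1.286
  x2 = (-4 - (-3)·-1.667) / (7) = -1.286
Iteration 3:
  x1 = (-10 - (4)·-1.286) / (6) = -0.809
  x2 = (-4 - (-3)·-1.286) / (7) = -1.123
Iteration 4:
  x1 = (-10 - (4)·-1.123) / (6) = -0.918
  x2 = (-4 - (-3)·-0.809) / (7) = -0.918

(-0.918, -0.918)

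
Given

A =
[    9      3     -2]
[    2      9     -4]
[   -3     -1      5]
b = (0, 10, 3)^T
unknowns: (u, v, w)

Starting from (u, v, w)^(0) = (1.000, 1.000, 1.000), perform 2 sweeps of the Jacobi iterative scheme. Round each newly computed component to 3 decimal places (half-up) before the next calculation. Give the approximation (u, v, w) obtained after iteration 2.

Iteration 1:
  u = (0 - (3)·1.000 - (-2)·1.000) / (9) = -0.111
  v = (10 - (2)·1.000 - (-4)·1.000) / (9) = 1.333
  w = (3 - (-3)·1.000 - (-1)·1.000) / (5) = 1.400
Iteration 2:
  u = (0 - (3)·1.333 - (-2)·1.400) / (9) = -0.133
  v = (10 - (2)·-0.111 - (-4)·1.400) / (9) = 1.758
  w = (3 - (-3)·-0.111 - (-1)·1.333) / (5) = 0.800

(-0.133, 1.758, 0.800)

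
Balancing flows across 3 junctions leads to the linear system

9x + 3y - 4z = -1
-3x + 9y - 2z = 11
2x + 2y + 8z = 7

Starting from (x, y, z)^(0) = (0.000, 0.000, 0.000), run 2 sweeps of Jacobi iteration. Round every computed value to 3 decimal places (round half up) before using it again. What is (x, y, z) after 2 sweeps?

(-0.130, 1.380, 0.597)

Iteration 1:
  x = (-1 - (3)·0.000 - (-4)·0.000) / (9) = -0.111
  y = (11 - (-3)·0.000 - (-2)·0.000) / (9) = 1.222
  z = (7 - (2)·0.000 - (2)·0.000) / (8) = 0.875
Iteration 2:
  x = (-1 - (3)·1.222 - (-4)·0.875) / (9) = -0.130
  y = (11 - (-3)·-0.111 - (-2)·0.875) / (9) = 1.380
  z = (7 - (2)·-0.111 - (2)·1.222) / (8) = 0.597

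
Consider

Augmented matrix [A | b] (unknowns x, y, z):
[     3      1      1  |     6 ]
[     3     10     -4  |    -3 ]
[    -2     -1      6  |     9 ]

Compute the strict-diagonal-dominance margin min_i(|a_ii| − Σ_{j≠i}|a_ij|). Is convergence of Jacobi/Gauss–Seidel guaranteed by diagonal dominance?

row 1: |3| − (1+1) = 1
row 2: |10| − (3+4) = 3
row 3: |6| − (2+1) = 3
minimum over rows = 1 → strictly diagonally dominant (convergence guaranteed)

1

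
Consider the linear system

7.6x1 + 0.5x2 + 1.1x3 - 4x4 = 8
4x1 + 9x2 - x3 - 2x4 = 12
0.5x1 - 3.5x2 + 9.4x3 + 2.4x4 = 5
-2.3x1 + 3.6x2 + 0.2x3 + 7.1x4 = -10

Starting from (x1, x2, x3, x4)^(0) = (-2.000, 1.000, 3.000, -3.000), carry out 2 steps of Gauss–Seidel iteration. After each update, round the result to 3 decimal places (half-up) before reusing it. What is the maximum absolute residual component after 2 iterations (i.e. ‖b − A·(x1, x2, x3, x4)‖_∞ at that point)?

Iteration 1:
  x1 = (8 - (0.5)·1.000 - (1.1)·3.000 - (-4)·-3.000) / (7.6) = -1.026
  x2 = (12 - (4)·-1.026 - (-1)·3.000 - (-2)·-3.000) / (9) = 1.456
  x3 = (5 - (0.5)·-1.026 - (-3.5)·1.456 - (2.4)·-3.000) / (9.4) = 1.895
  x4 = (-10 - (-2.3)·-1.026 - (3.6)·1.456 - (0.2)·1.895) / (7.1) = -2.532
Iteration 2:
  x1 = (8 - (0.5)·1.456 - (1.1)·1.895 - (-4)·-2.532) / (7.6) = -0.650
  x2 = (12 - (4)·-0.650 - (-1)·1.895 - (-2)·-2.532) / (9) = 1.270
  x3 = (5 - (0.5)·-0.650 - (-3.5)·1.270 - (2.4)·-2.532) / (9.4) = 1.686
  x4 = (-10 - (-2.3)·-0.650 - (3.6)·1.270 - (0.2)·1.686) / (7.1) = -2.310
Residual b − A·x = (1.210, 0.236, -0.534, -0.003); ∞-norm = 1.210

1.210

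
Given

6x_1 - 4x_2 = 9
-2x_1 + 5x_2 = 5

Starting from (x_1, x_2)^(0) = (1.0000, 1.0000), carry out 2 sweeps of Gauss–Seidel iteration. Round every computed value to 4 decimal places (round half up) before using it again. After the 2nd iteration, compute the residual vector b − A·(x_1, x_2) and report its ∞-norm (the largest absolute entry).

Iteration 1:
  x_1 = (9 - (-4)·1.0000) / (6) = 2.1667
  x_2 = (5 - (-2)·2.1667) / (5) = 1.8667
Iteration 2:
  x_1 = (9 - (-4)·1.8667) / (6) = 2.7445
  x_2 = (5 - (-2)·2.7445) / (5) = 2.0978
Residual b − A·x = (0.9242, 0.0000); ∞-norm = 0.9242

0.9242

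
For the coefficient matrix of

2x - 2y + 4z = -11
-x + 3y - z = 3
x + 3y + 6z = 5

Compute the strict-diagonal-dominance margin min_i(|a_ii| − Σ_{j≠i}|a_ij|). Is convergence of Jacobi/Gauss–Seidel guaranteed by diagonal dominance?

row 1: |2| − (2+4) = -4
row 2: |3| − (1+1) = 1
row 3: |6| − (1+3) = 2
minimum over rows = -4 → not strictly diagonally dominant

-4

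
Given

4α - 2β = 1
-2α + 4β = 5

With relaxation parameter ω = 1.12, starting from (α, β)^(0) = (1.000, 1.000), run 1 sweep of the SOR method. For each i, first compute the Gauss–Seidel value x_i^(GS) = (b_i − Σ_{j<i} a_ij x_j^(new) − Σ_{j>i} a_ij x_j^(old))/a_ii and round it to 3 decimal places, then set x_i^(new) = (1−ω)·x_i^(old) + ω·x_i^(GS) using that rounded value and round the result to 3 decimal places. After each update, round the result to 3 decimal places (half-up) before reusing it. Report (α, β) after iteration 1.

Iteration 1:
  α: GS value = (1 - (-2)·1.000) / (4) = 0.750;  α ← (1−ω)·1.000 + ω·0.750 = 0.720
  β: GS value = (5 - (-2)·0.720) / (4) = 1.610;  β ← (1−ω)·1.000 + ω·1.610 = 1.683

(0.720, 1.683)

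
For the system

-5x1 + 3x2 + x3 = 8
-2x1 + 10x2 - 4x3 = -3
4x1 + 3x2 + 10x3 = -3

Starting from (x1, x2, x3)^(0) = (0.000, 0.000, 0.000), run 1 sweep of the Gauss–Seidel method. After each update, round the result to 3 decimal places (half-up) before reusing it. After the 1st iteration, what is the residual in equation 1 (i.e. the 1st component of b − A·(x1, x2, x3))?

1.334

Iteration 1:
  x1 = (8 - (3)·0.000 - (1)·0.000) / (-5) = -1.600
  x2 = (-3 - (-2)·-1.600 - (-4)·0.000) / (10) = -0.620
  x3 = (-3 - (4)·-1.600 - (3)·-0.620) / (10) = 0.526
Residual b − A·x = (1.334, 2.104, 0.000)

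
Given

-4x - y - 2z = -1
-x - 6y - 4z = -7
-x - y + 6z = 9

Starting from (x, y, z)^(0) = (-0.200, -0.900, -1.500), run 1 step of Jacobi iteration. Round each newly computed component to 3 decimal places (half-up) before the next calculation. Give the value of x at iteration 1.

Iteration 1:
  x = (-1 - (-1)·-0.900 - (-2)·-1.500) / (-4) = 1.225
  y = (-7 - (-1)·-0.200 - (-4)·-1.500) / (-6) = 2.200
  z = (9 - (-1)·-0.200 - (-1)·-0.900) / (6) = 1.317

1.225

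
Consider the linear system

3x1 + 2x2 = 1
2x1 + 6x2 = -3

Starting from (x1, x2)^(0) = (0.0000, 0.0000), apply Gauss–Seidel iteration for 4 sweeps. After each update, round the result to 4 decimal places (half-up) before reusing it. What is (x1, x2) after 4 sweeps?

(0.8514, -0.7838)

Iteration 1:
  x1 = (1 - (2)·0.0000) / (3) = 0.3333
  x2 = (-3 - (2)·0.3333) / (6) = -0.6111
Iteration 2:
  x1 = (1 - (2)·-0.6111) / (3) = 0.7407
  x2 = (-3 - (2)·0.7407) / (6) = -0.7469
Iteration 3:
  x1 = (1 - (2)·-0.7469) / (3) = 0.8313
  x2 = (-3 - (2)·0.8313) / (6) = -0.7771
Iteration 4:
  x1 = (1 - (2)·-0.7771) / (3) = 0.8514
  x2 = (-3 - (2)·0.8514) / (6) = -0.7838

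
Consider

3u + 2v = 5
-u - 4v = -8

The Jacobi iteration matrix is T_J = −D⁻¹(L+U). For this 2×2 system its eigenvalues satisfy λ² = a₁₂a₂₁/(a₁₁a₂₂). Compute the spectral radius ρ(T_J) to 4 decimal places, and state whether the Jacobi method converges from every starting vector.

0.4082

a₁₂a₂₁/(a₁₁a₂₂) = (2)·(-1) / ((3)·(-4)) = 0.166667
ρ = √|0.166667| = √0.166667 = 0.4082
ρ < 1, so Jacobi converges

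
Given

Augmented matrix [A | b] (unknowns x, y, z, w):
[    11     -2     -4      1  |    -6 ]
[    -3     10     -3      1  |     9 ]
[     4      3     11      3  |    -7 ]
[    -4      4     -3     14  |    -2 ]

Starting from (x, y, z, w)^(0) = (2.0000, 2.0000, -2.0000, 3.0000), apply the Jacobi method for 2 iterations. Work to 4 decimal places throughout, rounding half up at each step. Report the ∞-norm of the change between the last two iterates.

Iteration 1:
  x = (-6 - (-2)·2.0000 - (-4)·-2.0000 - (1)·3.0000) / (11) = -1.1818
  y = (9 - (-3)·2.0000 - (-3)·-2.0000 - (1)·3.0000) / (10) = 0.6000
  z = (-7 - (4)·2.0000 - (3)·2.0000 - (3)·3.0000) / (11) = -2.7273
  w = (-2 - (-4)·2.0000 - (4)·2.0000 - (-3)·-2.0000) / (14) = -0.5714
Iteration 2:
  x = (-6 - (-2)·0.6000 - (-4)·-2.7273 - (1)·-0.5714) / (11) = -1.3762
  y = (9 - (-3)·-1.1818 - (-3)·-2.7273 - (1)·-0.5714) / (10) = -0.2156
  z = (-7 - (4)·-1.1818 - (3)·0.6000 - (3)·-0.5714) / (11) = -0.2144
  w = (-2 - (-4)·-1.1818 - (4)·0.6000 - (-3)·-2.7273) / (14) = -1.2364
Change: (-0.1944, -0.8156, 2.5129, -0.6650) → max |·| = 2.5129

2.5129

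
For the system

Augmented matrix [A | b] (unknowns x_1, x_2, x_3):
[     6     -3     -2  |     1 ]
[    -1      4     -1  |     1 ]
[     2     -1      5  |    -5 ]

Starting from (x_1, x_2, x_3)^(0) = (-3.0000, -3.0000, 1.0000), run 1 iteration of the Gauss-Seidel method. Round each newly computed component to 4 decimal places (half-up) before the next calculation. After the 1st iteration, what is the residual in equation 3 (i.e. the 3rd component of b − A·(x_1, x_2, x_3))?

0.0000

Iteration 1:
  x_1 = (1 - (-3)·-3.0000 - (-2)·1.0000) / (6) = -1.0000
  x_2 = (1 - (-1)·-1.0000 - (-1)·1.0000) / (4) = 0.2500
  x_3 = (-5 - (2)·-1.0000 - (-1)·0.2500) / (5) = -0.5500
Residual b − A·x = (6.6500, -1.5500, 0.0000)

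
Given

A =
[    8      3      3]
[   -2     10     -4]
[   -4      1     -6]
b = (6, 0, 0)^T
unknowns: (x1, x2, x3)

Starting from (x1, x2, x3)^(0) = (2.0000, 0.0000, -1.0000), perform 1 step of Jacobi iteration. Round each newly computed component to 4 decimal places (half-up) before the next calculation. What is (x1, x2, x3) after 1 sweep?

Iteration 1:
  x1 = (6 - (3)·0.0000 - (3)·-1.0000) / (8) = 1.1250
  x2 = (0 - (-2)·2.0000 - (-4)·-1.0000) / (10) = 0.0000
  x3 = (0 - (-4)·2.0000 - (1)·0.0000) / (-6) = -1.3333

(1.1250, 0.0000, -1.3333)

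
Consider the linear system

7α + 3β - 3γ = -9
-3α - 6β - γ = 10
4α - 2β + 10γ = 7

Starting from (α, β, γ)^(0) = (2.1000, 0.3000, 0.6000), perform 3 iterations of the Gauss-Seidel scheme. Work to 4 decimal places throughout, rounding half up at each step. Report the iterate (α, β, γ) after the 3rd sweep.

Iteration 1:
  α = (-9 - (3)·0.3000 - (-3)·0.6000) / (7) = -1.1571
  β = (10 - (-3)·-1.1571 - (-1)·0.6000) / (-6) = -1.1881
  γ = (7 - (4)·-1.1571 - (-2)·-1.1881) / (10) = 0.9252
Iteration 2:
  α = (-9 - (3)·-1.1881 - (-3)·0.9252) / (7) = -0.3800
  β = (10 - (-3)·-0.3800 - (-1)·0.9252) / (-6) = -1.6309
  γ = (7 - (4)·-0.3800 - (-2)·-1.6309) / (10) = 0.5258
Iteration 3:
  α = (-9 - (3)·-1.6309 - (-3)·0.5258) / (7) = -0.3614
  β = (10 - (-3)·-0.3614 - (-1)·0.5258) / (-6) = -1.5736
  γ = (7 - (4)·-0.3614 - (-2)·-1.5736) / (10) = 0.5298

(-0.3614, -1.5736, 0.5298)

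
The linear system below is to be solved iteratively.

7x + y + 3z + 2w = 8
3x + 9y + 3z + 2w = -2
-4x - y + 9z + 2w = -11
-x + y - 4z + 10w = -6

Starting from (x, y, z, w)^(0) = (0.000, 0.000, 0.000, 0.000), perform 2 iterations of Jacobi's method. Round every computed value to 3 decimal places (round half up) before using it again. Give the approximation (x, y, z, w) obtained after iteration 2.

(1.870, -0.063, -0.606, -0.952)

Iteration 1:
  x = (8 - (1)·0.000 - (3)·0.000 - (2)·0.000) / (7) = 1.143
  y = (-2 - (3)·0.000 - (3)·0.000 - (2)·0.000) / (9) = -0.222
  z = (-11 - (-4)·0.000 - (-1)·0.000 - (2)·0.000) / (9) = -1.222
  w = (-6 - (-1)·0.000 - (1)·0.000 - (-4)·0.000) / (10) = -0.600
Iteration 2:
  x = (8 - (1)·-0.222 - (3)·-1.222 - (2)·-0.600) / (7) = 1.870
  y = (-2 - (3)·1.143 - (3)·-1.222 - (2)·-0.600) / (9) = -0.063
  z = (-11 - (-4)·1.143 - (-1)·-0.222 - (2)·-0.600) / (9) = -0.606
  w = (-6 - (-1)·1.143 - (1)·-0.222 - (-4)·-1.222) / (10) = -0.952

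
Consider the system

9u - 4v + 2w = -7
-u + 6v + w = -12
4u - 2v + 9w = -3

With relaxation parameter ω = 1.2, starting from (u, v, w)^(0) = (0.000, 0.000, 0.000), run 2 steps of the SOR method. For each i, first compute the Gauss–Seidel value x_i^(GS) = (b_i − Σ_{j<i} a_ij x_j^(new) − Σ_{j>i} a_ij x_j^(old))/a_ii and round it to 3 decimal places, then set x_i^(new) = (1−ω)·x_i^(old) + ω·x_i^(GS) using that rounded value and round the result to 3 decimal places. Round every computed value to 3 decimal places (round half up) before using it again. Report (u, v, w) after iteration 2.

(-1.968, -2.157, 0.193)

Iteration 1:
  u: GS value = (-7 - (-4)·0.000 - (2)·0.000) / (9) = -0.778;  u ← (1−ω)·0.000 + ω·-0.778 = -0.934
  v: GS value = (-12 - (-1)·-0.934 - (1)·0.000) / (6) = -2.156;  v ← (1−ω)·0.000 + ω·-2.156 = -2.587
  w: GS value = (-3 - (4)·-0.934 - (-2)·-2.587) / (9) = -0.493;  w ← (1−ω)·0.000 + ω·-0.493 = -0.592
Iteration 2:
  u: GS value = (-7 - (-4)·-2.587 - (2)·-0.592) / (9) = -1.796;  u ← (1−ω)·-0.934 + ω·-1.796 = -1.968
  v: GS value = (-12 - (-1)·-1.968 - (1)·-0.592) / (6) = -2.229;  v ← (1−ω)·-2.587 + ω·-2.229 = -2.157
  w: GS value = (-3 - (4)·-1.968 - (-2)·-2.157) / (9) = 0.062;  w ← (1−ω)·-0.592 + ω·0.062 = 0.193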